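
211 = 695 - 484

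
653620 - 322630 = 330990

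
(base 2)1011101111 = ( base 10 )751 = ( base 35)lg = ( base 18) 25D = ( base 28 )qn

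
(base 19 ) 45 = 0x51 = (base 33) 2F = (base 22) 3f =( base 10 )81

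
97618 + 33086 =130704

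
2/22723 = 2/22723 = 0.00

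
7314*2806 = 20523084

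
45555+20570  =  66125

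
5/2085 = 1/417 = 0.00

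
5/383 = 5/383 = 0.01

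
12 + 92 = 104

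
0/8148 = 0 =0.00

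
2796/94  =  1398/47= 29.74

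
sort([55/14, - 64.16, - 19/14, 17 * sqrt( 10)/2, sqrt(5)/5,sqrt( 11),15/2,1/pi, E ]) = [ - 64.16, - 19/14,1/pi,sqrt( 5)/5, E,sqrt( 11 ), 55/14,  15/2,17*sqrt( 10 )/2]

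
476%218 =40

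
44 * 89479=3937076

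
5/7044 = 5/7044 = 0.00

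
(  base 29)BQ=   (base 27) cl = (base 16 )159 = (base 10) 345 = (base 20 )H5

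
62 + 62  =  124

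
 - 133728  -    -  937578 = 803850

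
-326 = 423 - 749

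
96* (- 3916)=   -  375936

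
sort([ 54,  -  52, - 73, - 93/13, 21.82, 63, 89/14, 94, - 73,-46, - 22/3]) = [ - 73, - 73, - 52, -46,-22/3, - 93/13,89/14, 21.82, 54, 63,94] 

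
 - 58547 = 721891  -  780438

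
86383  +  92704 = 179087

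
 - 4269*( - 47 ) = 200643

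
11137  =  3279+7858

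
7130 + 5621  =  12751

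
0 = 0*9070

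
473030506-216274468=256756038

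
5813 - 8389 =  - 2576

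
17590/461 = 17590/461= 38.16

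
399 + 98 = 497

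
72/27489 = 24/9163 =0.00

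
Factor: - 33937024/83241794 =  - 2^6*11^1 * 47^( - 1)*24103^1*885551^(- 1 )=- 16968512/41620897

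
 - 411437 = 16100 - 427537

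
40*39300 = 1572000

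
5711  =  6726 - 1015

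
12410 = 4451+7959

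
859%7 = 5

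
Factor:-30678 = -2^1*3^1 * 5113^1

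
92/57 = 1  +  35/57 = 1.61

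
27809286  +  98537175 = 126346461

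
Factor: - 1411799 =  - 17^1*83047^1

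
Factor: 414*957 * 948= 2^3 * 3^4*11^1*23^1 * 29^1*79^1= 375595704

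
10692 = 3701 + 6991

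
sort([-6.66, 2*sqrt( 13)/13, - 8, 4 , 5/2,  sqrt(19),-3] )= [ - 8, - 6.66, - 3, 2*sqrt( 13)/13, 5/2,4,sqrt( 19) ] 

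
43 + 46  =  89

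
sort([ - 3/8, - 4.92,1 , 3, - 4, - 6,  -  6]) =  [-6 , - 6, - 4.92, - 4, - 3/8, 1, 3]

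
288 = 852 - 564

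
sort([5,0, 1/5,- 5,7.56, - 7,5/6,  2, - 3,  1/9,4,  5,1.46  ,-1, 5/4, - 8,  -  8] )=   [ - 8, - 8 , -7, - 5, - 3, - 1,  0, 1/9,  1/5,5/6 , 5/4,  1.46,  2,  4, 5,5,  7.56 ]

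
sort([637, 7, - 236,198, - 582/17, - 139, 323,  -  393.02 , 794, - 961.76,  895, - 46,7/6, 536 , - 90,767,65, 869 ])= [ - 961.76,-393.02, - 236, - 139, - 90, -46, - 582/17,7/6,  7,65, 198 , 323,536 , 637,767, 794 , 869, 895 ]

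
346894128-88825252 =258068876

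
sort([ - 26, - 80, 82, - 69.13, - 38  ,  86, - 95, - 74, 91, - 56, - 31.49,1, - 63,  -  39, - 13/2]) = [ - 95,  -  80,-74,-69.13, - 63, - 56,-39, - 38, - 31.49, - 26,-13/2, 1, 82, 86,  91 ]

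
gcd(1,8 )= 1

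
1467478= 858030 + 609448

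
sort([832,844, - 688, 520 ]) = [  -  688, 520, 832, 844]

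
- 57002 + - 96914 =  - 153916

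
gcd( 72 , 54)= 18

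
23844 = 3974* 6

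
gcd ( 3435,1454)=1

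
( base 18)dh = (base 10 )251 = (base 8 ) 373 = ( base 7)506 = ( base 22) b9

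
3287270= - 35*( - 93922 ) 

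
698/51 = 698/51 = 13.69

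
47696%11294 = 2520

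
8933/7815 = 8933/7815 = 1.14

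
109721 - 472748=-363027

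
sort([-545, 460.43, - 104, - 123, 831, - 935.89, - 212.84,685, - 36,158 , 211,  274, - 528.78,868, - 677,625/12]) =[ - 935.89, - 677,-545,- 528.78, - 212.84,-123 , - 104 , - 36, 625/12,158,211,274,460.43,685,  831, 868]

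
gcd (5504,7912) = 344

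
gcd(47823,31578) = 57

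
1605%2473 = 1605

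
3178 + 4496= 7674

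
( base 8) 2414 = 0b10100001100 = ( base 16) 50c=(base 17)480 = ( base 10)1292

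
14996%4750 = 746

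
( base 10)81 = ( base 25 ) 36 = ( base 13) 63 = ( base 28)2p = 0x51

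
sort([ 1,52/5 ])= [ 1, 52/5]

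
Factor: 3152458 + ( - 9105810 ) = -5953352 = - 2^3*29^1*67^1*383^1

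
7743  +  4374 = 12117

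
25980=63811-37831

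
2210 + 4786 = 6996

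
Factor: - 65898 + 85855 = 7^1*2851^1=19957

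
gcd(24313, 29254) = 1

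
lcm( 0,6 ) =0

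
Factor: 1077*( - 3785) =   -  3^1*5^1*359^1*757^1  =  - 4076445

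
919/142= 919/142 = 6.47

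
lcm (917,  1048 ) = 7336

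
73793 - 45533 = 28260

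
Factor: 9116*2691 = 2^2*3^2 * 13^1 *23^1*43^1*53^1 = 24531156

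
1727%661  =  405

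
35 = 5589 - 5554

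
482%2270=482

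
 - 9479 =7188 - 16667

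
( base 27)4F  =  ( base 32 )3r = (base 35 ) 3i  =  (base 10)123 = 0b1111011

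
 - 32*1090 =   -  34880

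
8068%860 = 328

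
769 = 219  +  550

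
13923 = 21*663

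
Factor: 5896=2^3*11^1*67^1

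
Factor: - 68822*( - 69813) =4804670286  =  2^1*3^2*13^1* 2647^1*7757^1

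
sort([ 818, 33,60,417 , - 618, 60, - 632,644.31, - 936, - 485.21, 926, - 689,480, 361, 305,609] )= [ - 936, - 689, - 632,  -  618, - 485.21, 33, 60,60, 305, 361 , 417,480, 609, 644.31, 818, 926]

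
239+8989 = 9228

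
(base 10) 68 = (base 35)1X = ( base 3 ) 2112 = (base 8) 104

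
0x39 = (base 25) 27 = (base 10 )57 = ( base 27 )23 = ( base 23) 2b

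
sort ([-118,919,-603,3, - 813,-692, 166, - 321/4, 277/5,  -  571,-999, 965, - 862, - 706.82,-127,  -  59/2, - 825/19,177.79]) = [ -999,-862,- 813, - 706.82, -692,-603, - 571,  -  127, - 118, - 321/4,-825/19,-59/2,3,277/5, 166, 177.79, 919,965]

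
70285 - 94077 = -23792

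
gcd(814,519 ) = 1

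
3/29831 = 3/29831 = 0.00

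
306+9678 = 9984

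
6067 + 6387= 12454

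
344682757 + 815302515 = 1159985272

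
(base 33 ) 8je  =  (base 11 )7033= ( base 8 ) 22211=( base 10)9353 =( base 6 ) 111145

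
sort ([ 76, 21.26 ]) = [ 21.26, 76 ]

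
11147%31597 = 11147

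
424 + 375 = 799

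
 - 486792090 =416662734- 903454824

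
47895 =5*9579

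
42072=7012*6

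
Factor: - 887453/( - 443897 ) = 7^1 *19^(- 1 )*61^( - 1)*97^1*383^( - 1 ) * 1307^1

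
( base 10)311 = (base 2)100110111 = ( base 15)15B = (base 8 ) 467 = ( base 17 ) 115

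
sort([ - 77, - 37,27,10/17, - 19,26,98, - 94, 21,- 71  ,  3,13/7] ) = [ - 94, - 77, - 71, - 37, - 19,10/17,13/7, 3,21,26,27,98]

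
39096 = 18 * 2172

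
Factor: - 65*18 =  - 1170 = - 2^1 * 3^2 * 5^1*13^1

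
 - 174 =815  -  989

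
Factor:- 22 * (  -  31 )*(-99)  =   - 67518 = - 2^1*3^2*11^2*31^1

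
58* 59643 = 3459294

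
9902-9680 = 222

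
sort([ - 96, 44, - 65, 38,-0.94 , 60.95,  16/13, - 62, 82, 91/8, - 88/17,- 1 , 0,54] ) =[ - 96, - 65, - 62, - 88/17, - 1, -0.94, 0, 16/13, 91/8, 38, 44, 54, 60.95,82]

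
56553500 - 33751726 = 22801774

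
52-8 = 44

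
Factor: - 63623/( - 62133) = 3^(- 1)*7^1*61^1*139^( - 1 )  =  427/417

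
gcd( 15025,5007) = 1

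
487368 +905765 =1393133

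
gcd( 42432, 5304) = 5304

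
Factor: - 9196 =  - 2^2 * 11^2*19^1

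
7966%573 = 517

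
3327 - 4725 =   -  1398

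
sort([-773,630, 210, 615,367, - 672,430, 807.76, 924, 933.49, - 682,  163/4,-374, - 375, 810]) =[ - 773, - 682, - 672,  -  375,-374, 163/4, 210, 367, 430, 615, 630, 807.76, 810, 924 , 933.49 ] 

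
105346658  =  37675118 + 67671540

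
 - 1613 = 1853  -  3466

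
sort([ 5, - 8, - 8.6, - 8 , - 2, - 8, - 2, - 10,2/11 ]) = [-10,-8.6, - 8,-8, - 8,-2, - 2,2/11,5 ] 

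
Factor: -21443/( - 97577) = 41^1*523^1 * 97577^(-1)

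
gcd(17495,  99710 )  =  5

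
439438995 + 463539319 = 902978314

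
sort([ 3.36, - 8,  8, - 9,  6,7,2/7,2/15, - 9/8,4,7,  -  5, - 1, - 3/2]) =[ - 9 , - 8, - 5,  -  3/2, - 9/8, - 1 , 2/15, 2/7, 3.36,4, 6,7, 7, 8]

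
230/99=230/99 = 2.32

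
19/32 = 19/32 = 0.59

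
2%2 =0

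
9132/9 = 1014 + 2/3  =  1014.67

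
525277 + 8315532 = 8840809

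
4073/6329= 4073/6329 =0.64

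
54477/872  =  54477/872 = 62.47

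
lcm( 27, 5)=135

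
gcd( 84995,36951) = 1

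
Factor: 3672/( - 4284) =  - 6/7 = -  2^1*  3^1*7^ ( - 1)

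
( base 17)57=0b1011100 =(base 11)84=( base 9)112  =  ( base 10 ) 92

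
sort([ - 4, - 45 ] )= [ - 45, - 4]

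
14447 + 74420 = 88867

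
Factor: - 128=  - 2^7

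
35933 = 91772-55839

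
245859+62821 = 308680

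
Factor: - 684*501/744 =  - 2^( - 1) * 3^2*19^1*31^( - 1)*167^1 = - 28557/62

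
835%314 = 207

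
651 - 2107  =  - 1456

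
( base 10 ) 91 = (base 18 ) 51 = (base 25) 3G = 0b1011011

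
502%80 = 22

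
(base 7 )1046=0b101111001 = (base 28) DD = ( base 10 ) 377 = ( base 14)1cd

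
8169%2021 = 85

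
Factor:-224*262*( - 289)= 2^6*7^1*17^2*131^1 = 16960832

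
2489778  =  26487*94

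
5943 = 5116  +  827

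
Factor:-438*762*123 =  - 2^2*3^3*41^1*73^1*127^1 = -41051988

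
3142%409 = 279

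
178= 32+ 146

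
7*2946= 20622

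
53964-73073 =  - 19109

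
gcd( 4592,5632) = 16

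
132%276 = 132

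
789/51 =263/17 = 15.47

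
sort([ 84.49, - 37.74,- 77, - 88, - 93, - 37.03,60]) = [-93, - 88, - 77,-37.74,-37.03,60,84.49] 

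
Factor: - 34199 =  - 11^1 * 3109^1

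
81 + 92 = 173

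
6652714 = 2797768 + 3854946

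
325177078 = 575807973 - 250630895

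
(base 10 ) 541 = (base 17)1ee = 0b1000011101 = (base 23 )10c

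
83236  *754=62759944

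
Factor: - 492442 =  - 2^1*19^1*12959^1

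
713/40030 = 713/40030 = 0.02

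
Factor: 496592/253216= 757/386 = 2^ (-1)*193^( - 1 )*757^1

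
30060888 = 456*65923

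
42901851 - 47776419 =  - 4874568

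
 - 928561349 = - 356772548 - 571788801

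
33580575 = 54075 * 621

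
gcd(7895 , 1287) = 1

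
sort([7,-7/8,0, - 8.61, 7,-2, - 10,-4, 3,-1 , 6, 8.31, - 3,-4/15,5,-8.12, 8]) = [-10, -8.61,-8.12, - 4,-3,- 2, - 1, -7/8,-4/15, 0,3,5,6, 7,  7 , 8,8.31]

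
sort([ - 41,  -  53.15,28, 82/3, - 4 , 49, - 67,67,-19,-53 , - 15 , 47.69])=[ - 67, - 53.15,-53, - 41, - 19,-15,  -  4,82/3,28, 47.69, 49,67]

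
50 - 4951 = - 4901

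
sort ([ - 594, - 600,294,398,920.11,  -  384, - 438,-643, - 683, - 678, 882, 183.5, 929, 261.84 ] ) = [ - 683, - 678,-643, - 600 ,-594,  -  438, - 384  ,  183.5,261.84 , 294, 398,882, 920.11, 929 ]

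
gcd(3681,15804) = 9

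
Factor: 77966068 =2^2*19491517^1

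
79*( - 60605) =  - 4787795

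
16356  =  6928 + 9428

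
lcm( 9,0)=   0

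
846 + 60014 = 60860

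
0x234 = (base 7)1434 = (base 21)15i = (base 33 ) H3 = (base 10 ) 564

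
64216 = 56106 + 8110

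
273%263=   10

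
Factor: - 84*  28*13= - 30576 = - 2^4*3^1*7^2*13^1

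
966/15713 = 966/15713 = 0.06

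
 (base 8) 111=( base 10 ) 73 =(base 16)49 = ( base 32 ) 29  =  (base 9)81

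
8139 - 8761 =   -  622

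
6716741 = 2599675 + 4117066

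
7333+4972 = 12305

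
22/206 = 11/103 = 0.11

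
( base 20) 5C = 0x70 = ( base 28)40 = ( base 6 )304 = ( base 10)112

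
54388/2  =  27194 = 27194.00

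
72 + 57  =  129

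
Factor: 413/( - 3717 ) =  - 3^( - 2 ) = - 1/9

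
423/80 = 5 + 23/80=5.29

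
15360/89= 172 + 52/89  =  172.58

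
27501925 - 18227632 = 9274293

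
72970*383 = 27947510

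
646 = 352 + 294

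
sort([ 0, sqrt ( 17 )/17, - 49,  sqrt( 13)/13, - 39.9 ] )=[ - 49  , - 39.9,  0, sqrt(17 )/17, sqrt ( 13 ) /13 ]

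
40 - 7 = 33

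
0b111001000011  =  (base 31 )3oo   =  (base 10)3651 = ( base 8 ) 7103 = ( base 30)41L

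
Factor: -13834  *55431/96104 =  - 2^(-2)*3^3*41^(-1 ) * 293^( - 1 )*2053^1*6917^1 = - 383416227/48052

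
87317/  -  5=  -  17464+3/5 = -  17463.40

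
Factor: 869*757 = 11^1*79^1*757^1 = 657833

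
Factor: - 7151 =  -7151^1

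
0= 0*2725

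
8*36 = 288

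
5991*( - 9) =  - 53919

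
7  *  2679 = 18753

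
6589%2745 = 1099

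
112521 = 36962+75559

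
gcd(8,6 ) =2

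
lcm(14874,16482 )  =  609834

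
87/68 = 87/68 =1.28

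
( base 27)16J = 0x38e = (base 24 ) 1dm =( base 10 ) 910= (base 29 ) 12b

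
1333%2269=1333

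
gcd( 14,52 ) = 2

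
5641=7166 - 1525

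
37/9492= 37/9492= 0.00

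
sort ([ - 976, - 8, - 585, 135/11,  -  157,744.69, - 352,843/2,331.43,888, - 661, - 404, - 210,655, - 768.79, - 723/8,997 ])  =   [ - 976, - 768.79, - 661,-585, - 404, - 352, - 210, - 157, - 723/8, - 8,135/11,331.43,843/2,655,744.69, 888,997]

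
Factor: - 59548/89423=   -  2^2*223^ ( - 1)*401^( - 1)*14887^1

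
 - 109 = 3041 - 3150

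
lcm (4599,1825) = 114975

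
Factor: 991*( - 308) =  - 2^2*7^1*11^1*991^1=-  305228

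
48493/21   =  2309 + 4/21 = 2309.19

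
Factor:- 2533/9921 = - 3^( - 1) * 17^1 * 149^1*3307^( - 1 )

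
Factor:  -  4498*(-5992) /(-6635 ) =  - 26952016/6635 = - 2^4 * 5^ ( - 1) * 7^1 *13^1*107^1*173^1*1327^( - 1)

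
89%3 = 2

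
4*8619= 34476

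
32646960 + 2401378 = 35048338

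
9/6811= 9/6811= 0.00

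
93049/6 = 15508+1/6 = 15508.17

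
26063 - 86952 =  - 60889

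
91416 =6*15236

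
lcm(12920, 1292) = 12920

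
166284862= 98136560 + 68148302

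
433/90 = 433/90 = 4.81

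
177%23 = 16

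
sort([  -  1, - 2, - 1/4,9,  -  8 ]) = [-8, - 2, - 1 , - 1/4, 9 ]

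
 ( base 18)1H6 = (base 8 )1174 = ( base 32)JS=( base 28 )MK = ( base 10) 636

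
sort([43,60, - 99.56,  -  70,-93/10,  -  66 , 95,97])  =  [ - 99.56, - 70, - 66, - 93/10,43, 60, 95,  97 ]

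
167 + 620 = 787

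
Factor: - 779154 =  - 2^1*3^1*31^1*59^1*71^1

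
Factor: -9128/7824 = - 2^( - 1 )* 3^ ( - 1)*7^1 = - 7/6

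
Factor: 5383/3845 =5^( - 1 ) * 7^1 = 7/5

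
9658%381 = 133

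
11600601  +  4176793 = 15777394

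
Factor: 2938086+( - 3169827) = - 3^4*2861^1= - 231741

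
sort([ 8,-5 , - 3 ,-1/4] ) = [ - 5 , - 3, - 1/4, 8] 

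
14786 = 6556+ 8230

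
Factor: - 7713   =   - 3^2*857^1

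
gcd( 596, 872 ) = 4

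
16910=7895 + 9015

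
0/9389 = 0  =  0.00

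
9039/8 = 9039/8 = 1129.88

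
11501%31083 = 11501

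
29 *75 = 2175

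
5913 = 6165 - 252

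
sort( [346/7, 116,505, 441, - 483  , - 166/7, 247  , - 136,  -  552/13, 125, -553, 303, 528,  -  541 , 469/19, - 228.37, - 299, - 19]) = [  -  553, - 541,-483, - 299,- 228.37, - 136, - 552/13, - 166/7, - 19, 469/19 , 346/7, 116,125 , 247,303, 441,505,528]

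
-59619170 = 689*( - 86530)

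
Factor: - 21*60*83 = - 2^2*3^2 * 5^1* 7^1*83^1 = - 104580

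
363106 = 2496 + 360610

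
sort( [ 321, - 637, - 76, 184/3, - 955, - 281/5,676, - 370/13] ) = [ - 955, -637, - 76, - 281/5,-370/13, 184/3,321,676 ] 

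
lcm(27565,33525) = 1240425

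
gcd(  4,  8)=4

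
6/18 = 1/3 = 0.33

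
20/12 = 5/3 = 1.67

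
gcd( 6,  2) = 2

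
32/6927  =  32/6927= 0.00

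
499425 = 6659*75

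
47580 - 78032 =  - 30452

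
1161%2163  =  1161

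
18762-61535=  - 42773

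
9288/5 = 1857 + 3/5 =1857.60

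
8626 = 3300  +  5326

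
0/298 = 0   =  0.00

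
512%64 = 0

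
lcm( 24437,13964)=97748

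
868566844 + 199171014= 1067737858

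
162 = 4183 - 4021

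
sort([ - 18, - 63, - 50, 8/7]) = [-63,  -  50, - 18,8/7]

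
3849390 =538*7155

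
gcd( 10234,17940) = 2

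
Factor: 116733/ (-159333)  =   - 38911/53111 =-167^1* 173^( - 1 )*233^1*307^( - 1 )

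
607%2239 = 607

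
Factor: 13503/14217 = 643/677 = 643^1  *677^( - 1)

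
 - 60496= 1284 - 61780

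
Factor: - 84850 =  - 2^1*5^2*1697^1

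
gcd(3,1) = 1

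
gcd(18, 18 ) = 18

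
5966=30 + 5936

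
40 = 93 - 53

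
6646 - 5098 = 1548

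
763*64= 48832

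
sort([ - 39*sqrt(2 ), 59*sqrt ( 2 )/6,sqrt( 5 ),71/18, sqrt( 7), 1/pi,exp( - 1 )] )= [ - 39*sqrt( 2 ), 1/pi,exp ( - 1),sqrt( 5 ),sqrt( 7),71/18,59 * sqrt( 2)/6] 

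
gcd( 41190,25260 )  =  30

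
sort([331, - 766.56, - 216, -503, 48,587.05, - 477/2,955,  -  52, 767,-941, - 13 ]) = [  -  941,-766.56, - 503, - 477/2, - 216,  -  52,-13, 48,  331, 587.05,767, 955] 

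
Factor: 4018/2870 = 5^( - 1)*7^1 = 7/5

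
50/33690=5/3369 = 0.00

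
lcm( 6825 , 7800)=54600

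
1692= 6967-5275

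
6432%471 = 309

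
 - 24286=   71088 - 95374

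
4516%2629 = 1887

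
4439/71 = 4439/71  =  62.52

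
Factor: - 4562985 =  - 3^1*5^1*7^1 * 43457^1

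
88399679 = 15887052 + 72512627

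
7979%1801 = 775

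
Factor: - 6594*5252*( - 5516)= 191028391008 = 2^5*3^1*7^2*13^1* 101^1*157^1*197^1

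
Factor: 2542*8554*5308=2^4*7^1*13^1*31^1*41^1*47^1*1327^1 = 115418574544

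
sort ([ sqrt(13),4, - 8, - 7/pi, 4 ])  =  [ - 8, - 7/pi,  sqrt(13 ), 4,4]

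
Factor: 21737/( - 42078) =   -  2^( - 1)*3^(-1)* 7013^(-1)*21737^1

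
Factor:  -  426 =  - 2^1*3^1*71^1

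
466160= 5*93232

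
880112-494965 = 385147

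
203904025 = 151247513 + 52656512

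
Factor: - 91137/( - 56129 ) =3^1*17^1*37^( - 2 )*41^( - 1)*1787^1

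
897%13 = 0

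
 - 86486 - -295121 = 208635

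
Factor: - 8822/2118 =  - 4411/1059 = - 3^( -1)*11^1*353^(  -  1)*401^1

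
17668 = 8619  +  9049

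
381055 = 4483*85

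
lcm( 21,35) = 105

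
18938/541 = 35 + 3/541 = 35.01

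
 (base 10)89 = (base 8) 131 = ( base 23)3K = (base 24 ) 3h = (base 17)54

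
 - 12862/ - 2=6431 + 0/1= 6431.00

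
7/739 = 7/739 = 0.01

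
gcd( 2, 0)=2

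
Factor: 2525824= 2^7* 7^1*2819^1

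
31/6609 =31/6609 =0.00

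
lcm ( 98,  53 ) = 5194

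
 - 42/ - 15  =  2+4/5 = 2.80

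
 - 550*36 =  - 19800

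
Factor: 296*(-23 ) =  - 6808  =  -  2^3 * 23^1*37^1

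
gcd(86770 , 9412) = 2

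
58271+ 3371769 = 3430040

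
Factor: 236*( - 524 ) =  - 2^4*59^1*131^1 = -123664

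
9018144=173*52128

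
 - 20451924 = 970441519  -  990893443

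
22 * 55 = 1210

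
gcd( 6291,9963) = 27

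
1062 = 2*531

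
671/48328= 671/48328 = 0.01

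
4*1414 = 5656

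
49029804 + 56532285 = 105562089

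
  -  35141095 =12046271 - 47187366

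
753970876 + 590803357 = 1344774233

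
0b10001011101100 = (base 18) 19AC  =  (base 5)241230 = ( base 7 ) 35031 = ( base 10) 8940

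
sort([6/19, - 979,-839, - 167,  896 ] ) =[  -  979,-839, - 167,6/19,896]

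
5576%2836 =2740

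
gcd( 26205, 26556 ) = 3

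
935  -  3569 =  - 2634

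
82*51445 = 4218490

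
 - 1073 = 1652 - 2725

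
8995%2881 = 352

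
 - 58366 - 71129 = -129495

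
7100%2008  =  1076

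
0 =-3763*0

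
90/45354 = 15/7559 = 0.00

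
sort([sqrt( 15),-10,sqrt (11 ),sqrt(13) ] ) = [ - 10,sqrt( 11),sqrt (13),sqrt ( 15)]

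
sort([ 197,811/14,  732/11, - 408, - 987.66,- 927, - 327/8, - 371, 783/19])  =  [ - 987.66, -927, - 408,  -  371, - 327/8,783/19, 811/14,  732/11,  197] 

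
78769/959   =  82 + 131/959 = 82.14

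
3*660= 1980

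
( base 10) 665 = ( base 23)15l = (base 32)KP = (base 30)m5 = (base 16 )299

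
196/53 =3 + 37/53 = 3.70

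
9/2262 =3/754 = 0.00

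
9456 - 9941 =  - 485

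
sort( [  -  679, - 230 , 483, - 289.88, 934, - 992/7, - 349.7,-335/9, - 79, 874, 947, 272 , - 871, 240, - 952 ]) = [ - 952, - 871, - 679,-349.7, - 289.88, - 230, - 992/7, - 79, -335/9 , 240, 272,  483,  874, 934,947]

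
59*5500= 324500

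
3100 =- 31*( - 100)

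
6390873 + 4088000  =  10478873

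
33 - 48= - 15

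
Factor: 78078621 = 3^1*37^1 * 703411^1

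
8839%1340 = 799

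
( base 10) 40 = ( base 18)24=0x28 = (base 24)1G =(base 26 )1e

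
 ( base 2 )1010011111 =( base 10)671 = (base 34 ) jp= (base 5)10141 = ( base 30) mb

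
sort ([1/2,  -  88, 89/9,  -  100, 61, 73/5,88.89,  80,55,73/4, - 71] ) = [ - 100,-88,-71, 1/2,  89/9,73/5, 73/4, 55, 61,80, 88.89]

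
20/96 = 5/24  =  0.21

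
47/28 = 47/28 = 1.68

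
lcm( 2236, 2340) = 100620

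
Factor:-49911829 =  - 11^1*31^1*146369^1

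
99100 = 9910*10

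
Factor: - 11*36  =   - 396 = - 2^2*3^2*11^1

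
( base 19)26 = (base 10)44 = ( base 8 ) 54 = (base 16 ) 2c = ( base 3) 1122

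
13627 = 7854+5773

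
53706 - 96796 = -43090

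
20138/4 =5034+1/2  =  5034.50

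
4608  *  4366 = 20118528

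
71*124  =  8804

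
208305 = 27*7715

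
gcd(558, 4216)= 62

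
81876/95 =81876/95 = 861.85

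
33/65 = 33/65 =0.51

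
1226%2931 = 1226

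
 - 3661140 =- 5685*644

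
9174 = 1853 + 7321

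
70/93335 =14/18667=0.00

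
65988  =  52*1269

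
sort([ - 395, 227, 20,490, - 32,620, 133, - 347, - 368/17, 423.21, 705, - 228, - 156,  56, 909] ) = [ - 395, - 347, - 228, - 156,-32,  -  368/17 , 20, 56,133,227, 423.21, 490, 620,705,  909 ]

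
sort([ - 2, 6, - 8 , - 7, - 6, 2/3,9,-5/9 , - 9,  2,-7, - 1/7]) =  [ - 9, - 8, - 7,-7, - 6, -2, - 5/9, - 1/7 , 2/3, 2, 6 , 9]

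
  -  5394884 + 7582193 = 2187309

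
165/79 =2+7/79 = 2.09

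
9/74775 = 3/24925 = 0.00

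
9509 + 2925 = 12434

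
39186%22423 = 16763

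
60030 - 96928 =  - 36898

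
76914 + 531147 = 608061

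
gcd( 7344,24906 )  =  6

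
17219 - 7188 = 10031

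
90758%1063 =403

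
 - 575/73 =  - 575/73 = - 7.88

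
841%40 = 1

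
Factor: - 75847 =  - 73^1 *1039^1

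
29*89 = 2581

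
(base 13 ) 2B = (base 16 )25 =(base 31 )16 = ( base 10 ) 37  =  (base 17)23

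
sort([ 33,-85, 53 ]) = [ - 85,33,53 ]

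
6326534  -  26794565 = -20468031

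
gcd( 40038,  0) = 40038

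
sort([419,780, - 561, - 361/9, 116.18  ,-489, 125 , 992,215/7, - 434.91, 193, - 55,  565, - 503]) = [ - 561, - 503, -489, - 434.91, - 55, - 361/9, 215/7,116.18, 125,193, 419 , 565,780, 992 ]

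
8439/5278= 1 + 109/182 = 1.60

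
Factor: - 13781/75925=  - 5^( - 2 ) * 3037^( - 1 ) * 13781^1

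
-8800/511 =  - 18+398/511 = -  17.22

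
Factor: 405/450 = 9/10=2^( - 1)*3^2*5^( - 1)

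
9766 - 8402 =1364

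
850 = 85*10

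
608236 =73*8332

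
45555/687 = 15185/229= 66.31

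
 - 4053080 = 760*( - 5333 ) 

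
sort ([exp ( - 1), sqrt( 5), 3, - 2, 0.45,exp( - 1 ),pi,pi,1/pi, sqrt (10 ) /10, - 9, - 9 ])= [ - 9 , - 9 , - 2,  sqrt( 10) /10, 1/pi,exp( - 1), exp( - 1 ), 0.45, sqrt( 5 ), 3, pi,  pi]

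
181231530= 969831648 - 788600118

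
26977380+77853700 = 104831080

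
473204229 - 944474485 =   -  471270256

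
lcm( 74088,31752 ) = 222264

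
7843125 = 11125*705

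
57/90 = 19/30   =  0.63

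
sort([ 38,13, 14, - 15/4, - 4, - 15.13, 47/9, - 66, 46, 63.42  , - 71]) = [ - 71,  -  66, - 15.13,-4, - 15/4, 47/9, 13,14, 38,46 , 63.42 ]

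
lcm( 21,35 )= 105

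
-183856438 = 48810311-232666749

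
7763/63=1109/9=123.22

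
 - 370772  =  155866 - 526638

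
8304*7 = 58128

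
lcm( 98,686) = 686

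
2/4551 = 2/4551 = 0.00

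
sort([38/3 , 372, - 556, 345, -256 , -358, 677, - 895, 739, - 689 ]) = [ - 895, - 689, - 556, - 358 ,-256, 38/3, 345, 372, 677,739]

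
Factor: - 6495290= - 2^1 *5^1*649529^1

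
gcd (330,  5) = 5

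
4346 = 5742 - 1396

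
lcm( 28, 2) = 28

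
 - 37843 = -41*923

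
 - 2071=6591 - 8662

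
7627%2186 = 1069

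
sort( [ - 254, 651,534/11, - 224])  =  [  -  254, - 224,534/11,651]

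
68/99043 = 68/99043 = 0.00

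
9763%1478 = 895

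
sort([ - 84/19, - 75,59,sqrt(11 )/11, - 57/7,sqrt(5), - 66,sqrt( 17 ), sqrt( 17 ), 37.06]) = [- 75, - 66, -57/7,-84/19, sqrt( 11)/11,sqrt ( 5),sqrt( 17), sqrt(17 ),37.06,59]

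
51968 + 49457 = 101425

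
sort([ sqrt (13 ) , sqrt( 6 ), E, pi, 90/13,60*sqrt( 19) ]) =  [ sqrt(6) , E, pi, sqrt(13) , 90/13 , 60 * sqrt(19) ] 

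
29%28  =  1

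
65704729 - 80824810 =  - 15120081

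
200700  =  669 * 300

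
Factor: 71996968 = 2^3 * 37^1*243233^1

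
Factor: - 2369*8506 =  - 20150714= - 2^1*23^1*103^1*4253^1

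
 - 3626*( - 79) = 286454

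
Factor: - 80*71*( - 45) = 2^4*3^2  *  5^2*71^1  =  255600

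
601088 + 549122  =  1150210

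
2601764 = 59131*44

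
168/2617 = 168/2617 = 0.06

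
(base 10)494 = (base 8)756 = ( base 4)13232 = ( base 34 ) ei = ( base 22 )10a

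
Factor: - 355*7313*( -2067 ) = 5366169705= 3^1*5^1*13^1*53^1*71^2*103^1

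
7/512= 7/512 = 0.01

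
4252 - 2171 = 2081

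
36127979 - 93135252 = -57007273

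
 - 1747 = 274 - 2021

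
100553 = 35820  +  64733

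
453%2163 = 453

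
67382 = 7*9626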